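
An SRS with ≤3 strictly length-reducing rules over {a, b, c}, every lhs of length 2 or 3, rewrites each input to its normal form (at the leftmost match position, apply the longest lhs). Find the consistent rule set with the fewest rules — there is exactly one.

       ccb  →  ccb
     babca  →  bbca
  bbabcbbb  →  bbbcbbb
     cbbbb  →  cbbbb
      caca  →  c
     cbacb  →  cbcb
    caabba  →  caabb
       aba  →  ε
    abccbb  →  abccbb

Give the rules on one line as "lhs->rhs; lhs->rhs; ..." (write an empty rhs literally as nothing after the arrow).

aba->; aca->; ba->b

  | ccb
  | babca => bbca
  | bbabcbbb => bbbcbbb
  | cbbbb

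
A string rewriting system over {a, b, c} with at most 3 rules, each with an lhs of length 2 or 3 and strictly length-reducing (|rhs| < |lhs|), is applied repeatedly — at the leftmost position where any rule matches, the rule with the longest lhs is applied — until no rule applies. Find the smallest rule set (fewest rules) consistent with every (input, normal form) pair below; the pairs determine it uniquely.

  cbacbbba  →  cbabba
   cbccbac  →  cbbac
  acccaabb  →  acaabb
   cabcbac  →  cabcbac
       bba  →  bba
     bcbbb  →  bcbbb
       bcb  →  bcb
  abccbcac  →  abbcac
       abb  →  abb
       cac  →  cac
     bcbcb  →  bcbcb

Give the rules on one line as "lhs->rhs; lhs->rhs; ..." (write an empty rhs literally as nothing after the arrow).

acb->a; cc->

  | cbacbbba => cbabba
  | cbccbac => cbbac
  | acccaabb => acaabb
  | cabcbac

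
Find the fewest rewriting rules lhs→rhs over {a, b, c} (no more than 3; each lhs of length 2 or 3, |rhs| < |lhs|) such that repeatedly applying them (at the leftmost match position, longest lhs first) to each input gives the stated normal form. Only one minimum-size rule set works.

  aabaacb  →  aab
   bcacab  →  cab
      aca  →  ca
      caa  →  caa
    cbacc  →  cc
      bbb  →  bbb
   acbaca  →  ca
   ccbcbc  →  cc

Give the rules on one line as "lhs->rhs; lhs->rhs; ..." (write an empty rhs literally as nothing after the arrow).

  | aabaacb => aabacb => aabcb => aab
  | bcacab => acab => cab
  | aca => ca
  | caa

ac->c; bc->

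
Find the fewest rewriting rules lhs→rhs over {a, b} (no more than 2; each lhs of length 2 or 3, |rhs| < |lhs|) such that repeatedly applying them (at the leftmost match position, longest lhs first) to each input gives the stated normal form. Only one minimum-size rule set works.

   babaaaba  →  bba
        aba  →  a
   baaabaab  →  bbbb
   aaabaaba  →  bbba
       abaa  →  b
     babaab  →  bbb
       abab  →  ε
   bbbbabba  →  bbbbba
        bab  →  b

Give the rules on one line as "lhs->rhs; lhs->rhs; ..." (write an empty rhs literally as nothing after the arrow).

aa->b; ab->

  | babaaaba => baaaba => bbaba => bba
  | aba => a
  | baaabaab => bbabaab => bbaab => bbbb
  | aaabaaba => babaaba => baaba => bbba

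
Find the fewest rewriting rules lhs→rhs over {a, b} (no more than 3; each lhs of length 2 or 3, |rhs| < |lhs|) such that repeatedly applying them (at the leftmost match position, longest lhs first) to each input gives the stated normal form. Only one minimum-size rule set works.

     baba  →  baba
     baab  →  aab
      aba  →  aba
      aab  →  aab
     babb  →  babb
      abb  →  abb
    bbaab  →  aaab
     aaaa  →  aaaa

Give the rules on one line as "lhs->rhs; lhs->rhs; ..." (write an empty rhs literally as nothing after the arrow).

  | baba
  | baab => aab
  | aba
  | aab

baa->aa; bba->aa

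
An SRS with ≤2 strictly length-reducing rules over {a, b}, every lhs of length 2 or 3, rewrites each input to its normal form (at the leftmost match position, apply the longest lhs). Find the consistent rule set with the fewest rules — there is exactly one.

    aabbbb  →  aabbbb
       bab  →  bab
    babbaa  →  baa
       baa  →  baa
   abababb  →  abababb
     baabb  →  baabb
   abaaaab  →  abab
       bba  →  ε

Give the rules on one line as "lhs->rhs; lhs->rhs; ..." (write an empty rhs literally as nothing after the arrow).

  | aabbbb
  | bab
  | babbaa => baa
  | baa

aaa->; bba->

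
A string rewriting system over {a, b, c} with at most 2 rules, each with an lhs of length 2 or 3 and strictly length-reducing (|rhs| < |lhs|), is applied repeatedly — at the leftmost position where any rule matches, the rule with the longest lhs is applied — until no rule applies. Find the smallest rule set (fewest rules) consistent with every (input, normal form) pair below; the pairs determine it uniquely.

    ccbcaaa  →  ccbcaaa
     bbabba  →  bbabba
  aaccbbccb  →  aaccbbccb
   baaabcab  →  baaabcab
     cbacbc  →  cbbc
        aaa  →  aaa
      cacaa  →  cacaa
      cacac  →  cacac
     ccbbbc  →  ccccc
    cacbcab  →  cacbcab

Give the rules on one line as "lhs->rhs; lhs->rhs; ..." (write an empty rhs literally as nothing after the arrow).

bac->b; bbb->cc

  | ccbcaaa
  | bbabba
  | aaccbbccb
  | baaabcab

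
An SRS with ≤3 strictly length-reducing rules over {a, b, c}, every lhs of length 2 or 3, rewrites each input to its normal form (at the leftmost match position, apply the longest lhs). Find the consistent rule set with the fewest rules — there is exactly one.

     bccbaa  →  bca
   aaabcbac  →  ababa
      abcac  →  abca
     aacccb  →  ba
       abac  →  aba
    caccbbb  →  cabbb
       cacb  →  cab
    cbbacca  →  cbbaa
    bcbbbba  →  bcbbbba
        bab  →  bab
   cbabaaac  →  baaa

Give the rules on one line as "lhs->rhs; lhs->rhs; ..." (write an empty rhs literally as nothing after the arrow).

  | bccbaa => bca
  | aaabcbac => abacbac => ababac => ababa
  | abcac => abca
  | aacccb => aaccb => aacb => aab => ba

aab->ba; ac->a; cba->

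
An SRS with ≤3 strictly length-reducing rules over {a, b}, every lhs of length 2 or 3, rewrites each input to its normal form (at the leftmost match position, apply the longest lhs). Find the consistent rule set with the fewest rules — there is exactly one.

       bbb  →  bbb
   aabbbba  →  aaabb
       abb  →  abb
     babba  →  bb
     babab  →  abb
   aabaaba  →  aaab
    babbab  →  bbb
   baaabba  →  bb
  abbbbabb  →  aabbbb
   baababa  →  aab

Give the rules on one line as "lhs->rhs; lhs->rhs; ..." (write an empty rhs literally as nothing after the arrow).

ba->b; bba->ab

  | bbb
  | aabbbba => aabbab => aaabb
  | abb
  | babba => bbba => bab => bb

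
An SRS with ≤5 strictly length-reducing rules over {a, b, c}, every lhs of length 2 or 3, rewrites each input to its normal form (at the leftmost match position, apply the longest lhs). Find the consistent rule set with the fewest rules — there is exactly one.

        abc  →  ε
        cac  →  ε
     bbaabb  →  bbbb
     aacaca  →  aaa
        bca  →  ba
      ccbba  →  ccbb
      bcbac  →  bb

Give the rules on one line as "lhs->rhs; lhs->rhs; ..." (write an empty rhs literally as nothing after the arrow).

abc->; bba->bb; bc->b; cac->

  | abc => ε
  | cac => ε
  | bbaabb => bbabb => bbbb
  | aacaca => aaa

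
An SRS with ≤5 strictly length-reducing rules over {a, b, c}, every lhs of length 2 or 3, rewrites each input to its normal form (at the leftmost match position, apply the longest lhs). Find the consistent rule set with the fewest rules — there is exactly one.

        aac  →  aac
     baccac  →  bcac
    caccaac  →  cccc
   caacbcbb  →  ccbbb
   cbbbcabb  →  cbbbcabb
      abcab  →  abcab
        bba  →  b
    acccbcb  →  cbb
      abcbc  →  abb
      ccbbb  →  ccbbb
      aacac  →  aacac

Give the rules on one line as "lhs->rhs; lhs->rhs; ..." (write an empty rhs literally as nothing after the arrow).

acc->c; bba->b; caa->cc; cbc->b

  | aac
  | baccac => bcac
  | caccaac => ccaac => cccc
  | caacbcbb => cccbcbb => ccbbb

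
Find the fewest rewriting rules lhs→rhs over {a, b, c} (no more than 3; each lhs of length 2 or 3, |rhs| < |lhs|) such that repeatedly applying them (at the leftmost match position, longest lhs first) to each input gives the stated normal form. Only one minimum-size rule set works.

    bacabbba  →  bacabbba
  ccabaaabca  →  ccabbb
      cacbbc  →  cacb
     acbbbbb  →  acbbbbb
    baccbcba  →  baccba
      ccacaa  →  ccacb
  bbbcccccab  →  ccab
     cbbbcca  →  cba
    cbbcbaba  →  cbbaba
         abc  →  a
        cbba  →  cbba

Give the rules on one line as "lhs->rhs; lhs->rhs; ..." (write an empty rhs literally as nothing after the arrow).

aa->b; bc->

  | bacabbba
  | ccabaaabca => ccabbabca => ccabbaa => ccabbb
  | cacbbc => cacb
  | acbbbbb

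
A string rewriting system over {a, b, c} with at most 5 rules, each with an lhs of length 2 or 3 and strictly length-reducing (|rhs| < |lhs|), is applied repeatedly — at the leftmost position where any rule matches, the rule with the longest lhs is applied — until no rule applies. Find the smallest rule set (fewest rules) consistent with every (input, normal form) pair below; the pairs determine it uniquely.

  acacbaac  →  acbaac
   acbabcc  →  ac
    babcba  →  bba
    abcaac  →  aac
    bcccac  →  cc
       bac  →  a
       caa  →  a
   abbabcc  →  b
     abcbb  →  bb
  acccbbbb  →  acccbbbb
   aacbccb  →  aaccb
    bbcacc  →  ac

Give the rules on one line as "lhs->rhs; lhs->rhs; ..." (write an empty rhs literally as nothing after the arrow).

ab->b; bac->a; bc->; ca->

  | acacbaac => acbaac
  | acbabcc => acbbcc => acbc => ac
  | babcba => bbcba => bba
  | abcaac => bcaac => aac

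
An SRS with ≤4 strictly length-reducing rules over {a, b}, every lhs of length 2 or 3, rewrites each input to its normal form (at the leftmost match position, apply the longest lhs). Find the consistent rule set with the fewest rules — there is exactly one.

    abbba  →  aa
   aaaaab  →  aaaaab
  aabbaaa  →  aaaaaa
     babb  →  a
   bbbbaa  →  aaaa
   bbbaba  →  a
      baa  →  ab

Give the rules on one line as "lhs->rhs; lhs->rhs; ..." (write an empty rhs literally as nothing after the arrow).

  | abbba => aaba => aa
  | aaaaab
  | aabbaaa => aaaaaa
  | babb => bb => a

ba->; baa->ab; bb->a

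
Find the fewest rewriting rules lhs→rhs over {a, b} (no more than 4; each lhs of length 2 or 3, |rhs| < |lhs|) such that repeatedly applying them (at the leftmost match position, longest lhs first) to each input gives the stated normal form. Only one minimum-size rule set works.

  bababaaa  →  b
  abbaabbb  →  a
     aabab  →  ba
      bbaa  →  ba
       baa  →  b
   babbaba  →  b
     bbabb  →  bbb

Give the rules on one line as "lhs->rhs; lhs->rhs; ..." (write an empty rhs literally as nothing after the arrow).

aa->; ab->a; bba->b

  | bababaaa => baabaaa => bbaaa => baa => b
  | abbaabbb => abaabbb => aaabbb => abbb => abb => ab => a
  | aabab => bab => ba
  | bbaa => ba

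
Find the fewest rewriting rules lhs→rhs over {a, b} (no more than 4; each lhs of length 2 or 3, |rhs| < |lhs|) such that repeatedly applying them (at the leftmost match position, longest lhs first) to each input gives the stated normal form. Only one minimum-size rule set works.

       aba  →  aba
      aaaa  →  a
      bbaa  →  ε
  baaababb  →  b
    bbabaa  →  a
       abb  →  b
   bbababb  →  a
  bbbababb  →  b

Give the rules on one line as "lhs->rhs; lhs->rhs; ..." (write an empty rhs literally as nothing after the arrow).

  | aba
  | aaaa => a
  | bbaa => aaa => ε
  | baaababb => bbabb => aabb => aab => aa => b

aa->b; aaa->; aab->aa; bb->a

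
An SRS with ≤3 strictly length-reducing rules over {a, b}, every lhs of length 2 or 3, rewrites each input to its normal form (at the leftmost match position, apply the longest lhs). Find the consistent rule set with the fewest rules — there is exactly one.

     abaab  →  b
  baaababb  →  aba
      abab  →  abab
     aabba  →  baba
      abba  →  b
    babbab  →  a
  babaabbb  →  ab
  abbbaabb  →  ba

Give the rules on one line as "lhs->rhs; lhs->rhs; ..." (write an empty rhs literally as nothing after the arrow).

  | abaab => abba => aa => b
  | baaababb => bbababb => ababb => aba
  | abab
  | aabba => baba

aa->b; aab->ba; bb->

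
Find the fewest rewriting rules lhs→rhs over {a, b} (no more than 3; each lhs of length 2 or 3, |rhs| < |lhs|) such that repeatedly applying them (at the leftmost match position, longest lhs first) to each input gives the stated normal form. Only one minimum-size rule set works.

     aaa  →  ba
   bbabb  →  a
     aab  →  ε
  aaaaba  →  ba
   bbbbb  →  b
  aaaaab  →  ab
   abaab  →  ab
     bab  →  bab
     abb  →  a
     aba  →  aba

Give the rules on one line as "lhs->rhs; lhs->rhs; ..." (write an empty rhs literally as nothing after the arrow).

aa->b; bb->

  | aaa => ba
  | bbabb => abb => a
  | aab => bb => ε
  | aaaaba => baaba => bbba => ba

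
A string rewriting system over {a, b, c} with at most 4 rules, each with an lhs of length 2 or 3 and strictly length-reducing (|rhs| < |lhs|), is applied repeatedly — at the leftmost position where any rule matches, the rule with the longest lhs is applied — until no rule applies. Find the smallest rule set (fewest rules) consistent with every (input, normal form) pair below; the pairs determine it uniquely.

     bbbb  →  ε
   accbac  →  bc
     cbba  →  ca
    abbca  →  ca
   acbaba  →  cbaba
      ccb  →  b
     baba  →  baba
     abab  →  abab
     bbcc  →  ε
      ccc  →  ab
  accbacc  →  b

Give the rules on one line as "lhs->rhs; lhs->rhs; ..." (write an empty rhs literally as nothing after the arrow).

ac->c; bb->; cc->; ccc->ab

  | bbbb => bb => ε
  | accbac => ccbac => bac => bc
  | cbba => ca
  | abbca => aca => ca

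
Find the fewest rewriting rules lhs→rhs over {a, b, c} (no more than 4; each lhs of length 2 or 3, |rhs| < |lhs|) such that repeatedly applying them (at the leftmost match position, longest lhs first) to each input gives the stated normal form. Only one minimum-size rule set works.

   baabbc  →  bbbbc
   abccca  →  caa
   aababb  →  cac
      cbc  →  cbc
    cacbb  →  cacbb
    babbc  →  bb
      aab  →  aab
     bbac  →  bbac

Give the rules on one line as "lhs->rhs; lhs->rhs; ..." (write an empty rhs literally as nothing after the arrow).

  | baabbc => bbbbc
  | abccca => cacca => caa
  | aababb => aabbc => abcc => cac
  | cbc

abb->bc; abc->ca; baa->bb; cc->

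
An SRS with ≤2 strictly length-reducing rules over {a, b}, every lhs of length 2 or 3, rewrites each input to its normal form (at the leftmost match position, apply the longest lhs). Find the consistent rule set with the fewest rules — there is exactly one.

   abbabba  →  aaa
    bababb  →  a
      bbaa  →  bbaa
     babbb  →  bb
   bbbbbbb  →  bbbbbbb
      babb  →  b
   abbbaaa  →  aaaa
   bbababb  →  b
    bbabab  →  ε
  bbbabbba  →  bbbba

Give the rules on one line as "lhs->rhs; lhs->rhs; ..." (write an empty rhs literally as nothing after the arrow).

ab->a; bab->

  | abbabba => ababba => aabba => aaba => aaa
  | bababb => abb => ab => a
  | bbaa
  | babbb => bb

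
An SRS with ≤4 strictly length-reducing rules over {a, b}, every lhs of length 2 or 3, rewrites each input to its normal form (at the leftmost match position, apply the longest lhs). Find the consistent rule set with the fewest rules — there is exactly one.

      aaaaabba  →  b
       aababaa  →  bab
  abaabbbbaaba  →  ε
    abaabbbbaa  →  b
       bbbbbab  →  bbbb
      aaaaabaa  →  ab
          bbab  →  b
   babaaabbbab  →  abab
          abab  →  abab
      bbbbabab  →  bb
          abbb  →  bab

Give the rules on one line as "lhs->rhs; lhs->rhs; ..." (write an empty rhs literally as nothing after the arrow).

aa->; abb->ba; bba->

  | aaaaabba => aaabba => abba => baa => b
  | aababaa => babaa => bab
  | abaabbbbaaba => abbbbbaaba => babbbaaba => bbabaaba => baaba => bba => ε
  | abaabbbbaa => abbbbbaa => babbbaa => bbabaa => baa => b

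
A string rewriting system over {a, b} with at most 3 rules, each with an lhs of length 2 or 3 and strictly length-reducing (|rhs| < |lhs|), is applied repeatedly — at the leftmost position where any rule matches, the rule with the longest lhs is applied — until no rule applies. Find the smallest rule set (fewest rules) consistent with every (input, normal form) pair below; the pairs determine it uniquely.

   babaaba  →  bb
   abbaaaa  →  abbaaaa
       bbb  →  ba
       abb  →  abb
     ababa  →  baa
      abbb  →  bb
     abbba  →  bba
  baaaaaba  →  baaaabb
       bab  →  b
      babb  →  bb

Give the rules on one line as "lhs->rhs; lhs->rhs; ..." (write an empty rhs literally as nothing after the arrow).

aba->bb; bab->b; bbb->ba

  | babaaba => baaba => babb => bb
  | abbaaaa
  | bbb => ba
  | abb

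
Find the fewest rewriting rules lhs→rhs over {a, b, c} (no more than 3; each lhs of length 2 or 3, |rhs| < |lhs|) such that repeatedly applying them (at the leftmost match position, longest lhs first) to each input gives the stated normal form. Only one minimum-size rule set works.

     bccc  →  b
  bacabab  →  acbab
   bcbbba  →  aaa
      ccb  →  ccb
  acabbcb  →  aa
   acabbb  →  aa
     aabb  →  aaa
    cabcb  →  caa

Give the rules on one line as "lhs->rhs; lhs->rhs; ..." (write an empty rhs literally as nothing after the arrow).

aca->bc; bb->a; bc->b

  | bccc => bcc => bc => b
  | bacabab => bbcbab => acbab
  | bcbbba => bbbba => abba => aaa
  | ccb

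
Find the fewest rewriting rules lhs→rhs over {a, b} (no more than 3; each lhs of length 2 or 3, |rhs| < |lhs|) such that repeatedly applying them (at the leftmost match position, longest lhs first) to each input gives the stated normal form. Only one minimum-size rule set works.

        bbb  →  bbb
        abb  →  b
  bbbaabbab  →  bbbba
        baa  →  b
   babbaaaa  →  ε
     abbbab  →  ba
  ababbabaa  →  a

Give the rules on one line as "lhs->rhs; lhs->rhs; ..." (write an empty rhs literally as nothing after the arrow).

  | bbb
  | abb => b
  | bbbaabbab => bbbbbab => bbbba
  | baa => b

aa->; ab->; bab->a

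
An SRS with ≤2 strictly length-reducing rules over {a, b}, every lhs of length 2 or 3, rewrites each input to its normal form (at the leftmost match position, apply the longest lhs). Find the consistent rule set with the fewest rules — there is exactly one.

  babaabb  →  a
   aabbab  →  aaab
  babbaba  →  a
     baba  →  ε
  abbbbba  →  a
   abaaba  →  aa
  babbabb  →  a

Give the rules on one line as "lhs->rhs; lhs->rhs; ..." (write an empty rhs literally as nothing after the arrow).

  | babaabb => baabb => abb => a
  | aabbab => aaab
  | babbaba => bbaba => aba => a
  | baba => ba => ε

ba->; bb->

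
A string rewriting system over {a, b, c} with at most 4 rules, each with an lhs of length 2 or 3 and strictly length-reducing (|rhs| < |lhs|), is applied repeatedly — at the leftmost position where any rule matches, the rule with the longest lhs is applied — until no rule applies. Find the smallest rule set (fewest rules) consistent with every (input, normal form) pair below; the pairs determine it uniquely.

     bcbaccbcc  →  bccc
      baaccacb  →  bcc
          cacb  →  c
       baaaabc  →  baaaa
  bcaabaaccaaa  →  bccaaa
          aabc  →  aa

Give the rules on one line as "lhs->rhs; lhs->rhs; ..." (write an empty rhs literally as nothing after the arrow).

abc->a; ac->c; cb->

  | bcbaccbcc => baccbcc => bccbcc => bccc
  | baaccacb => baccacb => bccacb => bcccb => bcc
  | cacb => ccb => c
  | baaaabc => baaaa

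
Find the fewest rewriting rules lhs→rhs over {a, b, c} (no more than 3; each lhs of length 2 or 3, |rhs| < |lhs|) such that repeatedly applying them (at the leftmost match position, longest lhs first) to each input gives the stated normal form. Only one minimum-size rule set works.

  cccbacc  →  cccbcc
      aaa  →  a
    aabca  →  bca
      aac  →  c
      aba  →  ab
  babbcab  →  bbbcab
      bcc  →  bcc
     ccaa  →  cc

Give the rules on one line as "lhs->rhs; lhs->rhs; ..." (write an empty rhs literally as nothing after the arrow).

aa->; ba->b

  | cccbacc => cccbcc
  | aaa => a
  | aabca => bca
  | aac => c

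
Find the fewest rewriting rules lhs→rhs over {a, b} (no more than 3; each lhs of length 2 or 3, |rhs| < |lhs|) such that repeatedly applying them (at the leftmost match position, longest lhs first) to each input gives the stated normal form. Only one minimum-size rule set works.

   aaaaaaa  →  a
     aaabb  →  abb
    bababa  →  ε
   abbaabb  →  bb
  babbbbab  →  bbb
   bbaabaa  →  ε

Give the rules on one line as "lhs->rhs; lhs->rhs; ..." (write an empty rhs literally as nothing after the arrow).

  | aaaaaaa => aaaaa => aaa => a
  | aaabb => abb
  | bababa => baba => ba => ε
  | abbaabb => aabb => bb

aa->; ba->; bba->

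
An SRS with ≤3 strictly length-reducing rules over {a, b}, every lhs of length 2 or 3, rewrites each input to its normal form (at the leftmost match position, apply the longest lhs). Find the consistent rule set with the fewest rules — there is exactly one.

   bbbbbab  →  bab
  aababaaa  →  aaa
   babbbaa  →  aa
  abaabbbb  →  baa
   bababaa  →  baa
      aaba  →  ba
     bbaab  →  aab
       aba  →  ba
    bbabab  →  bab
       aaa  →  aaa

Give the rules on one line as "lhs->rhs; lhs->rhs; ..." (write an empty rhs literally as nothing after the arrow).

aba->ba; bb->

  | bbbbbab => bbbab => bab
  | aababaaa => ababaaa => babaaa => bbaaa => aaa
  | babbbaa => babaa => bbaa => aa
  | abaabbbb => baabbbb => baabb => baa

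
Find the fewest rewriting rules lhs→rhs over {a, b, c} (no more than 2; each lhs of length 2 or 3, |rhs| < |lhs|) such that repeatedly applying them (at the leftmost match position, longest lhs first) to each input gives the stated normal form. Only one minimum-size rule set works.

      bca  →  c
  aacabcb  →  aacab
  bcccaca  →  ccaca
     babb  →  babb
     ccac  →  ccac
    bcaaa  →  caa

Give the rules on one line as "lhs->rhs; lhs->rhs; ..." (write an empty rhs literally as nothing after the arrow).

  | bca => c
  | aacabcb => aacab
  | bcccaca => ccaca
  | babb

bc->; bca->c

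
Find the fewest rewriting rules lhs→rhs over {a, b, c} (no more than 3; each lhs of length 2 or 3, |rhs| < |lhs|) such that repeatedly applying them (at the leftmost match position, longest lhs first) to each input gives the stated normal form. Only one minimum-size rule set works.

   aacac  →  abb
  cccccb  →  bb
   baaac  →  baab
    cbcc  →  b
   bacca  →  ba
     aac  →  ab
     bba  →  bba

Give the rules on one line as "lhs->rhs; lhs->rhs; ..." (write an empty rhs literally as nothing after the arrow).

ac->b; bc->; cc->b

  | aacac => abac => abb
  | cccccb => bcccb => ccb => bb
  | baaac => baab
  | cbcc => cc => b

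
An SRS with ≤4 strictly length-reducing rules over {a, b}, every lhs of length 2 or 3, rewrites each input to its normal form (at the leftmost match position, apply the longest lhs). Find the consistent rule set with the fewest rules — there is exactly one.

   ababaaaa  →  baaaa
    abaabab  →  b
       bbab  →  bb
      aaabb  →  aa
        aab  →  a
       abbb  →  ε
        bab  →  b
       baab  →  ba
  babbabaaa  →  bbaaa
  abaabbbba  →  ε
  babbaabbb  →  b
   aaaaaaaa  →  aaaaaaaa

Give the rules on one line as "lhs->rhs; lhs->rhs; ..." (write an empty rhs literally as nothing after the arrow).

  | ababaaaa => baaaa
  | abaabab => abab => b
  | bbab => bb
  | aaabb => aaab => aa

ab->; aba->; abb->ab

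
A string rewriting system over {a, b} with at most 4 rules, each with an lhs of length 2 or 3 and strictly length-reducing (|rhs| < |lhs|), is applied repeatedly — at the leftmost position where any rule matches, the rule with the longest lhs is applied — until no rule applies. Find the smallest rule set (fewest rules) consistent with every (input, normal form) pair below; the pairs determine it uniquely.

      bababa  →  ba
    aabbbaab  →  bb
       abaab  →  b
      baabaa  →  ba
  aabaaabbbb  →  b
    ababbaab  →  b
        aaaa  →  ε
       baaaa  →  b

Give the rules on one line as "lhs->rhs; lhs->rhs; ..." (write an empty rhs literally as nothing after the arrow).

aa->; ab->; abb->ab; bba->b

  | bababa => baba => ba
  | aabbbaab => bbbaab => bbab => bb
  | abaab => aab => b
  | baabaa => bbaa => ba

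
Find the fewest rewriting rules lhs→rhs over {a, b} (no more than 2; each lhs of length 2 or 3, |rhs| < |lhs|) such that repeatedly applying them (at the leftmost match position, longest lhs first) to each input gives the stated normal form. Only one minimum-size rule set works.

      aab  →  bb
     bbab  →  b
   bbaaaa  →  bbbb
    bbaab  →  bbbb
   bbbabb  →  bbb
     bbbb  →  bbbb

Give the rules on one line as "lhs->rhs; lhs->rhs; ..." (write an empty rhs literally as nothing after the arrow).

  | aab => bb
  | bbab => b
  | bbaaaa => bbbaa => bbbb
  | bbaab => bbbb

aa->b; bab->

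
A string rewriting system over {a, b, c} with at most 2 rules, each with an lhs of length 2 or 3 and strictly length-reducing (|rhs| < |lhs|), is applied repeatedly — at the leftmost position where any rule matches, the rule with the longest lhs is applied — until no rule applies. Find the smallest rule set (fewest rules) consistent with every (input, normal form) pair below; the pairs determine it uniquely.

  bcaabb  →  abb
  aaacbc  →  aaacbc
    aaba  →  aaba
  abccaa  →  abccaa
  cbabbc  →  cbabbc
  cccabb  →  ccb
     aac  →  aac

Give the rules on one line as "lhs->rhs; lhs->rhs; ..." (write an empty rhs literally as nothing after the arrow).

bca->; cab->

  | bcaabb => abb
  | aaacbc
  | aaba
  | abccaa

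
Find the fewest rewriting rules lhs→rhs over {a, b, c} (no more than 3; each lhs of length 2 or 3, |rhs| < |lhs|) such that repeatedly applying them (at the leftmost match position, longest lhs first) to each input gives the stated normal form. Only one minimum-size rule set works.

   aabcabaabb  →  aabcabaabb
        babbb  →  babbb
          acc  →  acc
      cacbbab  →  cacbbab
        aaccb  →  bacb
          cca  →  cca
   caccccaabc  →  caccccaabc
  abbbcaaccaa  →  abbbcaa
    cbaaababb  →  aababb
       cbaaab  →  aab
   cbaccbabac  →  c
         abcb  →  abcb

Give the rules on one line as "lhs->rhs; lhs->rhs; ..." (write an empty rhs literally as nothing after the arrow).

  | aabcabaabb
  | babbb
  | acc
  | cacbbab

aac->ba; cba->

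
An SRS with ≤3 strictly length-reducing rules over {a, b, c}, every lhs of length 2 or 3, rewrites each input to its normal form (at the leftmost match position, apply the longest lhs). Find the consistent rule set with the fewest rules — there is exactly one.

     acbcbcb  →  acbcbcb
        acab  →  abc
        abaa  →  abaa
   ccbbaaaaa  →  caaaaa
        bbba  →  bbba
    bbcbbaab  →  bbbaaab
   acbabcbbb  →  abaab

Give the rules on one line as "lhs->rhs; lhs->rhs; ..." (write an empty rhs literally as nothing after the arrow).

  | acbcbcb
  | acab => abc
  | abaa
  | ccbbaaaaa => cbaaaaaa => caaaaa

cab->bc; cba->c; cbb->ba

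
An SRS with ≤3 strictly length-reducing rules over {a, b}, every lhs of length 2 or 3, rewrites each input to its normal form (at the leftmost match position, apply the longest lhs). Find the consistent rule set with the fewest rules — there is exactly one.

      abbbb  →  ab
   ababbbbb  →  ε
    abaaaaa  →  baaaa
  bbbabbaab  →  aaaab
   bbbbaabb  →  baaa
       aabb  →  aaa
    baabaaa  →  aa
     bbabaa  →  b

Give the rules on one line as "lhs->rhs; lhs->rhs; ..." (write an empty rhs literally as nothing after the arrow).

aba->b; bb->a; bbb->

  | abbbb => ab
  | ababbbbb => bbbbbb => bbb => ε
  | abaaaaa => baaaa
  | bbbabbaab => abbaab => aaaab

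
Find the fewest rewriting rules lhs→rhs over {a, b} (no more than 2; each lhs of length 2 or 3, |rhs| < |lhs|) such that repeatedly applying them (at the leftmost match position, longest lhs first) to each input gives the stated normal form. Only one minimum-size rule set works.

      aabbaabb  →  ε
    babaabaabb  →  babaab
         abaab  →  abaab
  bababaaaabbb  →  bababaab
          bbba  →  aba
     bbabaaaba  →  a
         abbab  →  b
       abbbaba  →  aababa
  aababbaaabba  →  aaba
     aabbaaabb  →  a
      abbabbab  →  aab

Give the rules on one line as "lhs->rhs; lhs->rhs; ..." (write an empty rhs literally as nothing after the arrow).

  | aabbaabb => aaaaabb => aabb => aaa => ε
  | babaabaabb => babaabaaa => babaab
  | abaab
  | bababaaaabbb => babababbb => bababaab

aaa->; bb->a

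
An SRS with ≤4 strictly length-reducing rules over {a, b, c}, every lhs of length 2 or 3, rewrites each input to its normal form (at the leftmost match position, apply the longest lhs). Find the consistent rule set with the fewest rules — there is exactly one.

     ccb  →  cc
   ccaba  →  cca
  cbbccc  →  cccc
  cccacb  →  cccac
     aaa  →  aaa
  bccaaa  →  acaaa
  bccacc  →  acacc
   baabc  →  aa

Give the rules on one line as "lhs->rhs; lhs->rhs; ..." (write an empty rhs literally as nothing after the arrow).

  | ccb => cc
  | ccaba => cca
  | cbbccc => cbccc => cccc
  | cccacb => cccac

ba->; bc->a; cb->c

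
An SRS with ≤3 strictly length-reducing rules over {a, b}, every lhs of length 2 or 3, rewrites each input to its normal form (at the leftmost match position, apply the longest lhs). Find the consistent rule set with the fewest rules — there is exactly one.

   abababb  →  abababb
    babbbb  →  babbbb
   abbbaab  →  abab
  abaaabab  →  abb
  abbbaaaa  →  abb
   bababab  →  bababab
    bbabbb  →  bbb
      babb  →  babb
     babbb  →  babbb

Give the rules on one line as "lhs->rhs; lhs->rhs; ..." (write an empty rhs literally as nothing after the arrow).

  | abababb
  | babbbb
  | abbbaab => abab
  | abaaabab => abbbab => abb

aaa->b; bba->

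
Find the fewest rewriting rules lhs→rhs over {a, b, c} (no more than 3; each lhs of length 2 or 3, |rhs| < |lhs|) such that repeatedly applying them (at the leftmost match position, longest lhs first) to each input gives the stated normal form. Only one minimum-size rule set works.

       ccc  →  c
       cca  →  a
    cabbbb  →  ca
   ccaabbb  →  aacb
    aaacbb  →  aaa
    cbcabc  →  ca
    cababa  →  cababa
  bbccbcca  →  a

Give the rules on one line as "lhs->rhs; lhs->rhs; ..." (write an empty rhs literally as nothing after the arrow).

  | ccc => c
  | cca => a
  | cabbbb => cacbb => cacc => ca
  | ccaabbb => aabbb => aacb

bb->c; bc->; cc->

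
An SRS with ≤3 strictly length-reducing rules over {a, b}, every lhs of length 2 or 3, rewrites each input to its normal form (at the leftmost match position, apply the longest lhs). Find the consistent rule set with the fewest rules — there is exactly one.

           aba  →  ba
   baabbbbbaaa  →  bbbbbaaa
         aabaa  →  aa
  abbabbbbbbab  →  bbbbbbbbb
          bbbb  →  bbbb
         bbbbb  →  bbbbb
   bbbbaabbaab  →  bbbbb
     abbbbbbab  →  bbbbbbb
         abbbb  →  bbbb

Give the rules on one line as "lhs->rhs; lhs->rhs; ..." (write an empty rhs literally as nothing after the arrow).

  | aba => ba
  | baabbbbbaaa => bbbbbaaa
  | aabaa => aa
  | abbabbbbbbab => bbabbbbbbab => bbbbbbbbab => bbbbbbbbb

aab->; ab->b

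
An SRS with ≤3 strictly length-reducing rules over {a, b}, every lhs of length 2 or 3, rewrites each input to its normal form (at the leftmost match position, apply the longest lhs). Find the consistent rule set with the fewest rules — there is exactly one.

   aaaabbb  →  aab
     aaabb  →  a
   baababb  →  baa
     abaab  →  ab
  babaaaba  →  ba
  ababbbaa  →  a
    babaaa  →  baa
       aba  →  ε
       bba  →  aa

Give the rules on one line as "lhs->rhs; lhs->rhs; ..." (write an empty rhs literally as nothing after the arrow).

  | aaaabbb => abbb => aab
  | aaabb => bb => a
  | baababb => babb => baa
  | abaab => ab

aaa->; aba->; bb->a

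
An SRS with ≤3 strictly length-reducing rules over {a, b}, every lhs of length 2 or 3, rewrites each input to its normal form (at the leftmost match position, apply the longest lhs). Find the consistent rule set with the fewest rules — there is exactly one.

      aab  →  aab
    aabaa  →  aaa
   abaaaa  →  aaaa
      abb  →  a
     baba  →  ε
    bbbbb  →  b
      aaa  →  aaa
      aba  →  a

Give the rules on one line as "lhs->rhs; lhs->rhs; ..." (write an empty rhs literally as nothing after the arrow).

ba->; bb->

  | aab
  | aabaa => aaa
  | abaaaa => aaaa
  | abb => a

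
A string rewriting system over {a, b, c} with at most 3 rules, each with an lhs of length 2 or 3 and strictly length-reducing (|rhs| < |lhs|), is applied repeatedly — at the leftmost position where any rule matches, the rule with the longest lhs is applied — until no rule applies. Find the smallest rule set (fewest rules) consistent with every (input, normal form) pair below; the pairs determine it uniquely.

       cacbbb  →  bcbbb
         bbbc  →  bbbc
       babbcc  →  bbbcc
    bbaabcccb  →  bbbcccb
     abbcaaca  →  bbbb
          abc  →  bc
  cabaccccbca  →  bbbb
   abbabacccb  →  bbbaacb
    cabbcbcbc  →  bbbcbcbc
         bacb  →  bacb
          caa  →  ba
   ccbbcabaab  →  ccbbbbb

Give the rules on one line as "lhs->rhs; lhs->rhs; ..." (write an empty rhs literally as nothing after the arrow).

  | cacbbb => bcbbb
  | bbbc
  | babbcc => bbbcc
  | bbaabcccb => bbabcccb => bbbcccb

ab->b; acc->aa; ca->b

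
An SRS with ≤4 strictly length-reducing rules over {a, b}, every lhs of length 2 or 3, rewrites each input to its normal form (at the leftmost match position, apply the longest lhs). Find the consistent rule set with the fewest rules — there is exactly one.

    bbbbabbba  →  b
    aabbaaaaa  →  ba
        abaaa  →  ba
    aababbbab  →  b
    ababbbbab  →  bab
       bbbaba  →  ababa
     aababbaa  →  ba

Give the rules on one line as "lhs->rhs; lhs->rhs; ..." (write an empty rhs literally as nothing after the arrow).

  | bbbbabbba => abbabbba => aaabbba => babbba => baaba => bba => aa => b
  | aabbaaaaa => bbaaaaa => aaaaaa => baaaa => bbaa => aaa => ba
  | abaaa => abba => aaa => ba
  | aababbbab => babbbab => baabab => bbab => aab => b

aa->b; aab->b; bb->a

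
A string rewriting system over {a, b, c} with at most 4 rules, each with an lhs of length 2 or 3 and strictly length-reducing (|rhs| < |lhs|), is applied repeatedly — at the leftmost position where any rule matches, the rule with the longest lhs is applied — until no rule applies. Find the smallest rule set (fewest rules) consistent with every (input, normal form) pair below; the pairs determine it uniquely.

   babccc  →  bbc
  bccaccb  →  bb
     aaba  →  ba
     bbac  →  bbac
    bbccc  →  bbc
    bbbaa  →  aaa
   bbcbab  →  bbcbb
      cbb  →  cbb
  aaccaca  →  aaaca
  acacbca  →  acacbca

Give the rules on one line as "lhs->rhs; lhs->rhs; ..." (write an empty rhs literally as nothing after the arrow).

ab->b; bbb->a; cc->

  | babccc => bbccc => bbc
  | bccaccb => baccb => bab => bb
  | aaba => aba => ba
  | bbac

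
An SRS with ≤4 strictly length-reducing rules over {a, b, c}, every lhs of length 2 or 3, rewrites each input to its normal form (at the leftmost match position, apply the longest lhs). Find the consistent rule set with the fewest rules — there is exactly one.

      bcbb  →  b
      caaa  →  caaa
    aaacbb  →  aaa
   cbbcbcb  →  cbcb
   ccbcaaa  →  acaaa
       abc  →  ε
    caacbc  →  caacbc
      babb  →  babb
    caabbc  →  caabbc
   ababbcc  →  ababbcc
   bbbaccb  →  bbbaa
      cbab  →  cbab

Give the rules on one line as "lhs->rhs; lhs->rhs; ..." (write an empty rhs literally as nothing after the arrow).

  | bcbb => b
  | caaa
  | aaacbb => aaa
  | cbbcbcb => cbcb

abc->; cbb->; ccb->a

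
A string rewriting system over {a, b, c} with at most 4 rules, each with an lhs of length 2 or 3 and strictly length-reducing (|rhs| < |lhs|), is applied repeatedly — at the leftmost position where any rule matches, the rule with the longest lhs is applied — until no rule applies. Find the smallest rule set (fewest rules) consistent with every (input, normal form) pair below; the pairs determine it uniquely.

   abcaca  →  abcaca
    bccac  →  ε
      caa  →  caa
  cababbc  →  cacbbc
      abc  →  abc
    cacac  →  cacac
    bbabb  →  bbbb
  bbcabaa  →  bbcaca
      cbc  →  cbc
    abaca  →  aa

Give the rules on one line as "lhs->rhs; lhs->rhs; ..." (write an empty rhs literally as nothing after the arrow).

ba->c; bba->bb; cc->

  | abcaca
  | bccac => bac => cc => ε
  | caa
  | cababbc => cacbbc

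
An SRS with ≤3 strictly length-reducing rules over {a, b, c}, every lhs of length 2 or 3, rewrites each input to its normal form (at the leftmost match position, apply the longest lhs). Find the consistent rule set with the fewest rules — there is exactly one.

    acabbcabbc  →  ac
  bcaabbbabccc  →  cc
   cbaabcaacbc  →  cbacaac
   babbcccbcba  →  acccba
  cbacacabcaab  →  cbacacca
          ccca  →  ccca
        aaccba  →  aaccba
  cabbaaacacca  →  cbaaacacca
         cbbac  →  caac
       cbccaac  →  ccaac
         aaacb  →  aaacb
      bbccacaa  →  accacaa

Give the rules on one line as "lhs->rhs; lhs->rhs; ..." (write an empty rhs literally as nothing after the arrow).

  | acabbcabbc => acbcabbc => acabbc => acbc => ac
  | bcaabbbabccc => aabbbabccc => abbabccc => babccc => bccc => cc
  | cbaabcaacbc => cbacaacbc => cbacaac
  | babbcccbcba => bbcccbcba => acccbcba => acccba

ab->; bb->a; bc->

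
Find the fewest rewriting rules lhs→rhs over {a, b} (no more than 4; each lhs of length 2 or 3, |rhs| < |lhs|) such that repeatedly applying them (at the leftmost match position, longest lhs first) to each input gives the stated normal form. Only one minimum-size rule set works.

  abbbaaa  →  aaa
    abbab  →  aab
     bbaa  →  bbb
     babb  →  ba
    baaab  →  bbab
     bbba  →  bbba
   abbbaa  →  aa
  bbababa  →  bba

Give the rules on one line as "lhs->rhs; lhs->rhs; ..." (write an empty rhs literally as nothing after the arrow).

aba->a; abb->a; baa->bb

  | abbbaaa => abaaa => aaa
  | abbab => aab
  | bbaa => bbb
  | babb => ba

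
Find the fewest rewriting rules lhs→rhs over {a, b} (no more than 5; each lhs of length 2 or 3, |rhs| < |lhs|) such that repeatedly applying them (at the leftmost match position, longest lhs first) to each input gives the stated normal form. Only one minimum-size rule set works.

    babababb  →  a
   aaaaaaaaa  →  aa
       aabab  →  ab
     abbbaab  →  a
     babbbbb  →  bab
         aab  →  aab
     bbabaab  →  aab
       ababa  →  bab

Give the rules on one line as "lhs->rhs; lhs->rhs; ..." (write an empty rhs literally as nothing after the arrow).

  | babababb => bbbbabb => bbabbb => abbbb => abb => a
  | aaaaaaaaa => aaaaaaaa => aaaaaaa => aaaaaa => aaaaa => aaaa => aaa => aa
  | aabab => abbb => ab
  | abbbaab => abaab => bbab => abb => a

aaa->aa; aba->bb; abb->a; bba->ab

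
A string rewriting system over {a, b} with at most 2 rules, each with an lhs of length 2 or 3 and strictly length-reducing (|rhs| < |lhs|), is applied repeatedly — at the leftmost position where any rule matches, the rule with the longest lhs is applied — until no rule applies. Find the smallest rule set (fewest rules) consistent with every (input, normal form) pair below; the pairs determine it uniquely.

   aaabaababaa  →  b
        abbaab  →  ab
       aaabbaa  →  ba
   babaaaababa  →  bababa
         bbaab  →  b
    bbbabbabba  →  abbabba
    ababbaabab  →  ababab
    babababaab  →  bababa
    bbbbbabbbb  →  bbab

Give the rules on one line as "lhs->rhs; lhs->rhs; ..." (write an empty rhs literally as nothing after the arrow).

  | aaabaababaa => babaababaa => babbbabaa => baabaa => bbbaa => aa => b
  | abbaab => abbbb => ab
  | aaabbaa => babbaa => babbb => ba
  | babaaaababa => babbaababa => babbbbaba => bababa

aa->b; bbb->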